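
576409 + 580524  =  1156933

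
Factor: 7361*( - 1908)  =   - 2^2*3^2*17^1*53^1*433^1 = - 14044788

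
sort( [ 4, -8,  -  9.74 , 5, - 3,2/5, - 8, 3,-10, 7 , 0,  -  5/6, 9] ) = [ - 10,  -  9.74 , - 8,  -  8,- 3,  -  5/6 , 0 , 2/5 , 3, 4,  5,7,9]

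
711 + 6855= 7566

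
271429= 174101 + 97328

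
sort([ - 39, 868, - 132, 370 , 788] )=[-132, - 39 , 370,  788, 868 ] 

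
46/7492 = 23/3746 = 0.01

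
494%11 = 10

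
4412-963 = 3449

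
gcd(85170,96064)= 2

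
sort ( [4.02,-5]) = [  -  5,4.02 ]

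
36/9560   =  9/2390 =0.00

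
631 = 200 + 431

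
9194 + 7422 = 16616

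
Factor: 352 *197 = 69344 = 2^5*11^1*197^1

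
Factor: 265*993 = 263145 =3^1*5^1*53^1* 331^1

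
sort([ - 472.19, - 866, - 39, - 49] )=[ - 866,  -  472.19, - 49, - 39 ]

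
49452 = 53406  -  3954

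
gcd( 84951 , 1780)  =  1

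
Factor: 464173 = 464173^1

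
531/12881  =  531/12881 = 0.04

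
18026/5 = 18026/5 = 3605.20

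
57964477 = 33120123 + 24844354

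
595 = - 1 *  (-595)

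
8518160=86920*98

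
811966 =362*2243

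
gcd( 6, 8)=2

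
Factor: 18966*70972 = 1346054952 = 2^3*3^1 * 11^1*29^1*109^1 *1613^1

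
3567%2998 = 569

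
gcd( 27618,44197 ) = 1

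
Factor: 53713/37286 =2^( - 1 ) * 11^1 * 19^1 * 103^( - 1 )*181^ ( - 1 ) * 257^1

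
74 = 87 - 13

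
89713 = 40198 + 49515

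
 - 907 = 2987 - 3894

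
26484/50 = 13242/25= 529.68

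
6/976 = 3/488 = 0.01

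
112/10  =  56/5 = 11.20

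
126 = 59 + 67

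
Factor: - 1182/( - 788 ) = 2^(  -  1)*3^1 = 3/2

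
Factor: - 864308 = - 2^2* 173^1*1249^1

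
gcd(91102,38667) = 1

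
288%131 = 26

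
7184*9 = 64656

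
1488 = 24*62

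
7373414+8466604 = 15840018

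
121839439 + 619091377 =740930816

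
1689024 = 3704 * 456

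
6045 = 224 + 5821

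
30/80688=5/13448 = 0.00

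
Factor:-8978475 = -3^1*5^2*11^1 * 10883^1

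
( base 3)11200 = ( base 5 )1001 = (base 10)126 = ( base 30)46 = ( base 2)1111110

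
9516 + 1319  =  10835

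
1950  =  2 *975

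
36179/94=36179/94 = 384.88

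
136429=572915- 436486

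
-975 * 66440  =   - 64779000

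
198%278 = 198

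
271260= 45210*6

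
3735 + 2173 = 5908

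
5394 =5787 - 393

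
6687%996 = 711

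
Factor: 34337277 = 3^4 * 13^1 * 32609^1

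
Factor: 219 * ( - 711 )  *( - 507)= 78944463 = 3^4*13^2*73^1*79^1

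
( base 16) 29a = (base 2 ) 1010011010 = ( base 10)666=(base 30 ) m6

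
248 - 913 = -665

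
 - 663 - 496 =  - 1159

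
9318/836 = 11+ 61/418 = 11.15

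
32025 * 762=24403050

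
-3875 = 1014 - 4889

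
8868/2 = 4434 = 4434.00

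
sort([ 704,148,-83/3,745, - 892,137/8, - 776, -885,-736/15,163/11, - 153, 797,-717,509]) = [-892, - 885, - 776,  -  717, - 153 ,  -  736/15, -83/3,  163/11,137/8,148 , 509,704,745,797]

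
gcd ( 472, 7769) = 1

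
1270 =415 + 855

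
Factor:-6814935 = -3^5*5^1 * 71^1 * 79^1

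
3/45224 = 3/45224= 0.00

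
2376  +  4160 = 6536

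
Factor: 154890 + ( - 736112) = -581222 =- 2^1*290611^1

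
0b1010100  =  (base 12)70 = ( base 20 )44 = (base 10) 84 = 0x54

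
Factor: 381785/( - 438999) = - 3^( - 1) * 5^1*11^ ( - 1 )*29^1*53^( - 1 )*251^( - 1) * 2633^1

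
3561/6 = 593 + 1/2 = 593.50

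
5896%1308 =664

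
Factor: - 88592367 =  - 3^1 * 29530789^1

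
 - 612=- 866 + 254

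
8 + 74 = 82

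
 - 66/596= -1 + 265/298 = -0.11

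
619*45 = 27855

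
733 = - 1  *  ( - 733 )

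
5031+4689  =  9720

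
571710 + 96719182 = 97290892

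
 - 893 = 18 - 911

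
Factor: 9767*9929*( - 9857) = -9767^1*9857^1* 9929^1  =  - 955897784351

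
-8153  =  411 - 8564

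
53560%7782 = 6868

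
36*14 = 504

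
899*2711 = 2437189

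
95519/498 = 95519/498 = 191.81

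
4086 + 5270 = 9356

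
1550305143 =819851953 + 730453190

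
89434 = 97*922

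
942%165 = 117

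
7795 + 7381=15176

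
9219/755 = 9219/755 = 12.21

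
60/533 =60/533 = 0.11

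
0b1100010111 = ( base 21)1ge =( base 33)nw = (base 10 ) 791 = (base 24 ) 18N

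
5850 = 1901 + 3949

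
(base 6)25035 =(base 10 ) 3695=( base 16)E6F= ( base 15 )1165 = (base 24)69n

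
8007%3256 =1495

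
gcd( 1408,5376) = 128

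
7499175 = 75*99989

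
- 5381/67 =  -  5381/67 = - 80.31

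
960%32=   0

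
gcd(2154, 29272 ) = 2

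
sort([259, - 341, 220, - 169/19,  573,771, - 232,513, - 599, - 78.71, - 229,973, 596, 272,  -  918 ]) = [ - 918,  -  599,-341 ,  -  232, - 229,  -  78.71 , - 169/19 , 220,259,  272, 513,573 , 596,771, 973 ] 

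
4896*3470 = 16989120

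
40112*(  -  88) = -3529856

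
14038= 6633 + 7405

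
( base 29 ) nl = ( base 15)30d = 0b1010110000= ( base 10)688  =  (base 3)221111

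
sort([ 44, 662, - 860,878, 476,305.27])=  [ - 860, 44,305.27,476,  662,878 ] 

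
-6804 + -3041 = -9845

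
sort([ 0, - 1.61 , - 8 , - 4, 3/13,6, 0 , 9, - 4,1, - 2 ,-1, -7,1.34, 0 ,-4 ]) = [ - 8, - 7, - 4, - 4,-4, - 2, - 1.61, - 1,0,0,0, 3/13,1,  1.34, 6,9]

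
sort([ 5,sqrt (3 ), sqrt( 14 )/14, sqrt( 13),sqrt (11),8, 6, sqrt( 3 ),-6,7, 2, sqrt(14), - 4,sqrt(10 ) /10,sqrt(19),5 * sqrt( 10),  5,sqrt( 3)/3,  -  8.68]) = [ -8.68, - 6, - 4,  sqrt( 14 ) /14, sqrt( 10)/10,sqrt( 3) /3,  sqrt(3 ),sqrt (3 ),2,sqrt( 11), sqrt (13),sqrt(14),sqrt( 19 ),5,5,  6,7,8,5 * sqrt(10 ) ]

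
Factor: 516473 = 43^1*12011^1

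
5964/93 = 64 + 4/31  =  64.13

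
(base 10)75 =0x4b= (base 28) 2J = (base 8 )113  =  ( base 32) 2b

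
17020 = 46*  370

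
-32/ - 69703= 32/69703 = 0.00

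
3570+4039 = 7609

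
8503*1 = 8503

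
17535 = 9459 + 8076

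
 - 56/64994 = -1  +  32469/32497 = - 0.00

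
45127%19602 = 5923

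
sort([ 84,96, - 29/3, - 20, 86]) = [-20, - 29/3, 84,86, 96]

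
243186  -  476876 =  - 233690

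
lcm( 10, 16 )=80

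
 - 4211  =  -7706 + 3495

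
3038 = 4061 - 1023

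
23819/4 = 23819/4 = 5954.75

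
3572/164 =893/41 = 21.78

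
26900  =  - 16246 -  - 43146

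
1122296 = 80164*14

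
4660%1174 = 1138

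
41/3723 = 41/3723 = 0.01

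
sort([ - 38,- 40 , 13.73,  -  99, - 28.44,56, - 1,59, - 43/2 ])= [ - 99, - 40, - 38,  -  28.44, - 43/2, - 1,13.73, 56,59]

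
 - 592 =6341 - 6933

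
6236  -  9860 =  - 3624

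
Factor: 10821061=17^1*636533^1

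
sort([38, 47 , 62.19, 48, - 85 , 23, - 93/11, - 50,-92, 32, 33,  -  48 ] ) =[ - 92, - 85, - 50 , - 48, - 93/11, 23, 32,33, 38,47 , 48,62.19]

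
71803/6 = 11967 + 1/6 = 11967.17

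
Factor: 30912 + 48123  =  79035=3^1* 5^1*11^1*479^1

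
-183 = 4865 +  - 5048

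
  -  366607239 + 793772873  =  427165634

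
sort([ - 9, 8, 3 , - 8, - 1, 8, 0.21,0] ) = [ - 9, - 8, - 1, 0,0.21,3,8, 8]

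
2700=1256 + 1444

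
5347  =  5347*1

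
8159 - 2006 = 6153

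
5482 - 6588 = - 1106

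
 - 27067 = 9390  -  36457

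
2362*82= 193684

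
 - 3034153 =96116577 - 99150730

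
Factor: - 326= - 2^1*163^1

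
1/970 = 1/970 = 0.00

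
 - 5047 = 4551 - 9598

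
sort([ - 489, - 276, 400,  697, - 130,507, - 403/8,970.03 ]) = [ - 489, - 276, - 130,  -  403/8,  400,507,697,970.03]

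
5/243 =5/243 = 0.02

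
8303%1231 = 917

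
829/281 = 829/281 =2.95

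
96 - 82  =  14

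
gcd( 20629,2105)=421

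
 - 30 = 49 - 79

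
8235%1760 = 1195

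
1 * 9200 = 9200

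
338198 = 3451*98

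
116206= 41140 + 75066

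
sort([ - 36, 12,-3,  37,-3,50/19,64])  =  [  -  36,-3,- 3,50/19,  12, 37 , 64]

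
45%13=6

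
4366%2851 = 1515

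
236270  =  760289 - 524019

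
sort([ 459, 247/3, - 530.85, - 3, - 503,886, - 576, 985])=[ - 576, - 530.85, - 503, - 3,247/3, 459, 886, 985 ]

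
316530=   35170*9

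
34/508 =17/254 = 0.07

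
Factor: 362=2^1*181^1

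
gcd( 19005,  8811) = 3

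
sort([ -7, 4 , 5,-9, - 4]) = [ - 9, - 7, -4,  4 , 5] 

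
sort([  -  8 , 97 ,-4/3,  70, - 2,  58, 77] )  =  [ - 8,- 2, -4/3, 58 , 70,77,97]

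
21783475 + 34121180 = 55904655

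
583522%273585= 36352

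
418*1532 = 640376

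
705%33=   12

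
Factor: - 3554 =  - 2^1*1777^1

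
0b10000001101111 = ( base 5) 231203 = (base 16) 206f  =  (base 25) d73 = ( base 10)8303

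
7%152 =7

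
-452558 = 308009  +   - 760567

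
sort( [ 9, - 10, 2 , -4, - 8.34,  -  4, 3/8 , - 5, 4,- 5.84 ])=[ - 10 , - 8.34, - 5.84, - 5, - 4, - 4, 3/8,2,  4, 9] 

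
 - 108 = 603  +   - 711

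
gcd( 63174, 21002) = 2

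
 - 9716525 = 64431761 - 74148286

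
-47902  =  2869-50771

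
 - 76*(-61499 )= 4673924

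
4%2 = 0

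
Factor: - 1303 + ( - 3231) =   -  2^1*2267^1 = - 4534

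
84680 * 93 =7875240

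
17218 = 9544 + 7674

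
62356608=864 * 72172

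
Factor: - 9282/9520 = -2^( - 3)* 3^1*5^(-1)*13^1  =  - 39/40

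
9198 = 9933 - 735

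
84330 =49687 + 34643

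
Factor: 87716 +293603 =381319^1 = 381319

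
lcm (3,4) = 12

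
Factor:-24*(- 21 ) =2^3*3^2*7^1 = 504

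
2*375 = 750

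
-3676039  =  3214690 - 6890729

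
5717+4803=10520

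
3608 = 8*451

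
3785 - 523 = 3262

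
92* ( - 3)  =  -276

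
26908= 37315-10407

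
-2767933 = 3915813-6683746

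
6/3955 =6/3955 = 0.00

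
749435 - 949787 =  - 200352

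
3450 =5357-1907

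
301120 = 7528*40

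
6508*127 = 826516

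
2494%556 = 270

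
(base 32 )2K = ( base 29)2q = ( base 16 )54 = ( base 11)77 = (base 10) 84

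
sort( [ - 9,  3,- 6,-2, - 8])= [ - 9 , - 8, - 6,-2,3 ]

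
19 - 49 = -30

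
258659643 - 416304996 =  - 157645353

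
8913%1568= 1073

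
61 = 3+58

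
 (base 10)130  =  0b10000010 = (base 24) 5a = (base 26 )50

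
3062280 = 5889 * 520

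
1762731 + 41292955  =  43055686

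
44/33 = 1 + 1/3= 1.33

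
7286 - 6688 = 598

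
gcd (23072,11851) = 7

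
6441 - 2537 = 3904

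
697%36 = 13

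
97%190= 97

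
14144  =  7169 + 6975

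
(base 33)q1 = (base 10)859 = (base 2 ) 1101011011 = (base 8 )1533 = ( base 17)2G9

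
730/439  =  730/439 =1.66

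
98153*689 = 67627417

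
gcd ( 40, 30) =10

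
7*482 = 3374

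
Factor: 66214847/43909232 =2^( - 4 )*37^(-1)*4363^(-1)*3894991^1 =3894991/2582896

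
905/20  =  45  +  1/4 = 45.25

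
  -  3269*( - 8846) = 28917574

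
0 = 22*0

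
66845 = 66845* 1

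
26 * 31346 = 814996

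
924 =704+220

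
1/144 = 1/144  =  0.01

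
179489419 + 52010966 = 231500385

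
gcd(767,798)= 1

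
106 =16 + 90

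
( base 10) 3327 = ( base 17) B8C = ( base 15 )ebc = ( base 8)6377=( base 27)4f6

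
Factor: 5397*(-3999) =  - 3^2*7^1 * 31^1 *43^1 * 257^1 = -21582603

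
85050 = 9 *9450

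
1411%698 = 15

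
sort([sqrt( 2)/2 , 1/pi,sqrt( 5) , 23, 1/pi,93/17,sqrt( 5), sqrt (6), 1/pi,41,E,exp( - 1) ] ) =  [ 1/pi, 1/pi,1/pi,exp( -1 ), sqrt( 2) /2,sqrt( 5), sqrt( 5),  sqrt( 6 ),E, 93/17,  23,41 ] 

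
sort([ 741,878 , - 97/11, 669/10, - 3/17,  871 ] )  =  [ - 97/11, - 3/17, 669/10, 741, 871,878 ] 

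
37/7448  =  37/7448 = 0.00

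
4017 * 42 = 168714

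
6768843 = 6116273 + 652570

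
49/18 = 49/18 = 2.72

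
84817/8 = 84817/8 = 10602.12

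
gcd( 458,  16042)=2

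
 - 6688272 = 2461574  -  9149846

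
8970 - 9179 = - 209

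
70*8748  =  612360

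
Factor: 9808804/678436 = 11^ (-1)*17^(  -  1 )*547^1*907^(-1 )*4483^1 = 2452201/169609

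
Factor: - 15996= -2^2 * 3^1*31^1*43^1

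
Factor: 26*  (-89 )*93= -2^1*3^1*13^1*31^1*89^1 = - 215202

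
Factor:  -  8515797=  - 3^1*149^1*19051^1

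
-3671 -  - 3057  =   - 614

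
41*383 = 15703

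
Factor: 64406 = 2^1 *32203^1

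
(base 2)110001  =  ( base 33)1g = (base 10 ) 49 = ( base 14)37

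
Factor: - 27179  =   - 27179^1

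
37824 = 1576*24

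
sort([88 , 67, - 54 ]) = [ - 54, 67,88]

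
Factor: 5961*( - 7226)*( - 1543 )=2^1*3^1*1543^1*1987^1*3613^1  =  66463468998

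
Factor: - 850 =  - 2^1 * 5^2*17^1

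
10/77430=1/7743 = 0.00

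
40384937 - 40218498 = 166439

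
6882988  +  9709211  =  16592199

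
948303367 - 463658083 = 484645284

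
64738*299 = 19356662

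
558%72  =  54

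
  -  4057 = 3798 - 7855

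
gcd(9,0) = 9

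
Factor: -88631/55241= - 37^( - 1 )*263^1*337^1*1493^(-1)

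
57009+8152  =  65161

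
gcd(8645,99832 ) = 1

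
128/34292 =32/8573  =  0.00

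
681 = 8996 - 8315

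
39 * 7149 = 278811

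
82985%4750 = 2235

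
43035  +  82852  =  125887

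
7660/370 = 766/37 = 20.70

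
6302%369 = 29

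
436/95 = 4+56/95 = 4.59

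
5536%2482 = 572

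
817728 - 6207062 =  - 5389334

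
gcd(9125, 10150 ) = 25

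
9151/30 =9151/30 = 305.03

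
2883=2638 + 245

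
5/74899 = 5/74899 = 0.00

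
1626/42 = 271/7= 38.71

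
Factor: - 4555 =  - 5^1*911^1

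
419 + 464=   883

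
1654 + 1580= 3234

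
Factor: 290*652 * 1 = 2^3*5^1*29^1*163^1 = 189080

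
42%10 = 2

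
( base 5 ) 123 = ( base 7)53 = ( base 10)38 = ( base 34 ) 14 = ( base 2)100110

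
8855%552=23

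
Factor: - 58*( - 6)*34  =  2^3* 3^1 * 17^1*29^1  =  11832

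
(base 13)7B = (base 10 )102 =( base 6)250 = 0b1100110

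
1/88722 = 1/88722 = 0.00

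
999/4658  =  999/4658 = 0.21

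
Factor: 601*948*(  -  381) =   -  217073988 = -2^2*3^2 * 79^1*127^1*601^1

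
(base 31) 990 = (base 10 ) 8928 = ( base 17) 1DF3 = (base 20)1268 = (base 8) 21340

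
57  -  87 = - 30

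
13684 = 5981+7703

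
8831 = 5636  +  3195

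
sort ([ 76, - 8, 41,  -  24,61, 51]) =[ - 24, - 8,  41,51,61,76 ] 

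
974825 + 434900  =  1409725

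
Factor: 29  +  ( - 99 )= - 2^1 * 5^1*7^1 = - 70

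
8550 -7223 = 1327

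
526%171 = 13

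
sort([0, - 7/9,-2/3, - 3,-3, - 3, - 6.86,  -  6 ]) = [ - 6.86, - 6, - 3,-3, - 3, - 7/9, - 2/3,0 ] 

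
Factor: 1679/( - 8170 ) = - 2^(  -  1) * 5^( - 1)*19^( - 1 )*23^1*43^( - 1) * 73^1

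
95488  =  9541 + 85947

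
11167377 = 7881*1417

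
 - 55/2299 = -1 + 204/209= - 0.02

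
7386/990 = 1231/165 = 7.46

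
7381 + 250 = 7631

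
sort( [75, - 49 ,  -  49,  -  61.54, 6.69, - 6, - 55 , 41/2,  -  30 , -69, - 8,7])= [  -  69,  -  61.54, - 55 ,-49,  -  49, - 30 ,-8 , - 6 , 6.69, 7 , 41/2 , 75]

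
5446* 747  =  4068162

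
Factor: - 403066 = -2^1*19^1 * 10607^1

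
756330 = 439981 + 316349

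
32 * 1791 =57312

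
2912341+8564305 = 11476646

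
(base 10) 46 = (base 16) 2e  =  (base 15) 31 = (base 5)141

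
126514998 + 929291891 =1055806889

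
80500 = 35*2300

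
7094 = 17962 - 10868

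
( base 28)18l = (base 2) 10000000101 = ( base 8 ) 2005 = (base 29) 16E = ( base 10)1029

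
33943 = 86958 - 53015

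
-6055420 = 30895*( -196 )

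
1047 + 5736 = 6783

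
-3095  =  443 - 3538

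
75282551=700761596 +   -  625479045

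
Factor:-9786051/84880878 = -2^( - 1)*3^1*11^1*53^(  -  1)*98849^1*266921^( - 1)  =  - 3262017/28293626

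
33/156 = 11/52=0.21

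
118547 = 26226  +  92321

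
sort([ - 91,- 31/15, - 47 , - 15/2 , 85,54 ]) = [-91 ,-47, - 15/2 , - 31/15,54, 85 ] 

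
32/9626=16/4813 = 0.00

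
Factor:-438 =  - 2^1*3^1*73^1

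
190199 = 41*4639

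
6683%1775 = 1358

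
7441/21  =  1063/3 = 354.33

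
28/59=28/59 = 0.47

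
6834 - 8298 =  - 1464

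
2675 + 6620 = 9295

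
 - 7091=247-7338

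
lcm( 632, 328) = 25912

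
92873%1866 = 1439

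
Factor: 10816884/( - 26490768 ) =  - 901407/2207564 = - 2^( - 2) *3^1 * 13^1*29^1*647^ (  -  1 ) *797^1*853^( - 1 )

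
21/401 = 21/401  =  0.05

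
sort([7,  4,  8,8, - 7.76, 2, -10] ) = [ - 10, - 7.76,2,4 , 7 , 8, 8 ]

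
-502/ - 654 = 251/327  =  0.77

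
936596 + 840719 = 1777315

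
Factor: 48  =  2^4*3^1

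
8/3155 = 8/3155=0.00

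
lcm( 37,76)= 2812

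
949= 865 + 84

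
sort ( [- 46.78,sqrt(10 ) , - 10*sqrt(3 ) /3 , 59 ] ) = [- 46.78, - 10*sqrt(3) /3,sqrt( 10) , 59] 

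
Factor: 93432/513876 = 2^1*11^( - 1 )  =  2/11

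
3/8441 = 3/8441= 0.00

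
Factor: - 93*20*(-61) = 113460 = 2^2 *3^1*  5^1 * 31^1  *61^1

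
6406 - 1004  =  5402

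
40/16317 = 40/16317  =  0.00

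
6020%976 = 164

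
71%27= 17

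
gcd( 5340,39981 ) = 3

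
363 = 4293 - 3930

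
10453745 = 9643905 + 809840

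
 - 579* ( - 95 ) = 55005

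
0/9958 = 0  =  0.00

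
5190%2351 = 488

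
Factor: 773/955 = 5^( - 1 ) * 191^( - 1)*773^1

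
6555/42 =2185/14 = 156.07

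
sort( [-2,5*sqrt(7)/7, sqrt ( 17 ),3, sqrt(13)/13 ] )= [ - 2,sqrt(13 ) /13,5*sqrt( 7 )/7,3, sqrt(17 )]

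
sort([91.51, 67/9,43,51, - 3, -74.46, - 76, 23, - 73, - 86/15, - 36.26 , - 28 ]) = [ - 76,-74.46  ,  -  73,  -  36.26, - 28, - 86/15, - 3,67/9, 23,43, 51, 91.51 ]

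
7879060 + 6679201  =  14558261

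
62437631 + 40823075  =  103260706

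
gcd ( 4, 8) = 4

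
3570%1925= 1645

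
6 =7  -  1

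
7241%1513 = 1189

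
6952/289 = 6952/289 = 24.06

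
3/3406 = 3/3406=0.00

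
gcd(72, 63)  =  9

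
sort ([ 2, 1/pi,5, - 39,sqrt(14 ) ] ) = [-39,1/pi,2, sqrt( 14 ),5]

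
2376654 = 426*5579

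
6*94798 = 568788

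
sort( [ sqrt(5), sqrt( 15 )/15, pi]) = [ sqrt(15 )/15,sqrt( 5 ),  pi ] 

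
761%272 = 217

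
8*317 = 2536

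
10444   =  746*14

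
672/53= 672/53 = 12.68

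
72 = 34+38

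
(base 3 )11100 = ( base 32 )3L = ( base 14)85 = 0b1110101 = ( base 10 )117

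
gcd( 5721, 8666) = 1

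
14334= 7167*2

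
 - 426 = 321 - 747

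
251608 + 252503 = 504111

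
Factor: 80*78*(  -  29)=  - 2^5*3^1 * 5^1 * 13^1*29^1 = - 180960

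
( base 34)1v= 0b1000001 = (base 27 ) 2b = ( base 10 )65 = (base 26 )2D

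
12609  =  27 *467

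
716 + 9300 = 10016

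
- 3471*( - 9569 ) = 33213999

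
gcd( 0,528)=528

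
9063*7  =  63441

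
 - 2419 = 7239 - 9658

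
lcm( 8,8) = 8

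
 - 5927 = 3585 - 9512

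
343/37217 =343/37217 = 0.01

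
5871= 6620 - 749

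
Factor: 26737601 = 11^1*2430691^1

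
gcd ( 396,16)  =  4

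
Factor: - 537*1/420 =-179/140 =- 2^(-2 )*5^ ( - 1 )*7^( - 1) *179^1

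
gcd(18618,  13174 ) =2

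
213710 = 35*6106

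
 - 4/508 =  - 1/127= - 0.01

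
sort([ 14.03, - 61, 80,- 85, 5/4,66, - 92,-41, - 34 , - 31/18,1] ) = [ - 92, - 85,  -  61, - 41, - 34, - 31/18,1, 5/4,14.03, 66,  80 ]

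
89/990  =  89/990 = 0.09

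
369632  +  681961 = 1051593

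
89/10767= 89/10767 = 0.01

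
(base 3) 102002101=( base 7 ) 32365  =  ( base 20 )1043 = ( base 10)8083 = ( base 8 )17623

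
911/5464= 911/5464=0.17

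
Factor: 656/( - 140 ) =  - 2^2 * 5^( - 1 )*7^( - 1)*41^1 = - 164/35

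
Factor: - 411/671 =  - 3^1 *11^( - 1 )*61^(  -  1 )*137^1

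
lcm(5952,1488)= 5952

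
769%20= 9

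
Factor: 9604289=53^1*181213^1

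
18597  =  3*6199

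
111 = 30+81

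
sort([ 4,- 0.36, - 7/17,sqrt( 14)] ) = [ - 7/17, - 0.36  ,  sqrt( 14 ),4]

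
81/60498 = 9/6722 =0.00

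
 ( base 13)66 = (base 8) 124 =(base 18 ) 4C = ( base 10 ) 84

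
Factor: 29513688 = 2^3*3^1 * 19^1*59^1*1097^1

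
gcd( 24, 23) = 1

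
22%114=22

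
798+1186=1984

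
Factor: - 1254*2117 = -2^1 * 3^1*11^1*19^1*29^1*73^1  =  -2654718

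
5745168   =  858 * 6696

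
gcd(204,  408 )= 204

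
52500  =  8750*6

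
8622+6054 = 14676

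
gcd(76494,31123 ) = 1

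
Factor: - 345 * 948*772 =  - 2^4*3^2*5^1*23^1 * 79^1 * 193^1 = - 252490320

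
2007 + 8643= 10650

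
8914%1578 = 1024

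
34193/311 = 109 + 294/311 = 109.95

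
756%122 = 24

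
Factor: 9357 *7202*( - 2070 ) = -2^2*3^3*5^1*13^1*23^1*277^1 *3119^1= - 139495465980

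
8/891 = 8/891 = 0.01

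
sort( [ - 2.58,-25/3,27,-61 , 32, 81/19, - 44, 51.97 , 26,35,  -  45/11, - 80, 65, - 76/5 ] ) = [  -  80, - 61, - 44, - 76/5, - 25/3, - 45/11 , - 2.58,  81/19,26, 27, 32,  35 , 51.97, 65 ]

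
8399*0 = 0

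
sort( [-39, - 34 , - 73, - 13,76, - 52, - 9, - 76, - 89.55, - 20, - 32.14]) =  [- 89.55, - 76, - 73 ,-52, - 39, - 34, - 32.14,  -  20,- 13, - 9 , 76]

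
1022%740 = 282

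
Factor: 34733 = 47^1*739^1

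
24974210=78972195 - 53997985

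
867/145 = 5 + 142/145 = 5.98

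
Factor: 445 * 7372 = 3280540 = 2^2*5^1*19^1*89^1*97^1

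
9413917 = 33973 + 9379944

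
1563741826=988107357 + 575634469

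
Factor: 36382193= 17^1 * 2140129^1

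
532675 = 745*715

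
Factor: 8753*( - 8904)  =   - 2^3 * 3^1*7^1*53^1*8753^1 = - 77936712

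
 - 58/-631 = 58/631= 0.09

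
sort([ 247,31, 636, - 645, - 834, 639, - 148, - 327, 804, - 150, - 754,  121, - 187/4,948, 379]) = [ - 834,-754, - 645, - 327, - 150, - 148, - 187/4,  31, 121, 247 , 379, 636,639,804 , 948]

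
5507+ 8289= 13796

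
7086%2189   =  519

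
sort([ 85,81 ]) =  [ 81, 85]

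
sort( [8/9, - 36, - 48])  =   [- 48,-36  ,  8/9 ]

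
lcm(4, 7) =28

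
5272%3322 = 1950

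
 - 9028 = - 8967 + - 61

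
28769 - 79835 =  -51066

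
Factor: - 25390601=  -  25390601^1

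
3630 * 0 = 0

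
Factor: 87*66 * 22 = 126324 = 2^2 * 3^2*11^2*29^1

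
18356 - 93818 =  - 75462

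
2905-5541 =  - 2636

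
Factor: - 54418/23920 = -91/40 = - 2^(-3)*5^ ( - 1)*7^1* 13^1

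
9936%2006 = 1912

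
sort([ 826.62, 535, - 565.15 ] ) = [ - 565.15,535, 826.62 ] 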